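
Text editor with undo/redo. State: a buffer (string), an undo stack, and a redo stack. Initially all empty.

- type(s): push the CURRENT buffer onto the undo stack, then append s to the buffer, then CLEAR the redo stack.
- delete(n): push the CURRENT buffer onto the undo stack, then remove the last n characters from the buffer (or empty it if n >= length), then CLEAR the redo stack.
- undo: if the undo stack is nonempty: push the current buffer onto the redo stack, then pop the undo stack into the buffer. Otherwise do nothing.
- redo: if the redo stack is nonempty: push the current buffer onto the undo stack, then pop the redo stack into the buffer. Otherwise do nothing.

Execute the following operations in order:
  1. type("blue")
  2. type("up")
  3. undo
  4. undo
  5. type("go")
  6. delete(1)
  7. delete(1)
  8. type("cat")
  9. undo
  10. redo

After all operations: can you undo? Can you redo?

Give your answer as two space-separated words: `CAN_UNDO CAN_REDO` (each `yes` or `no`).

After op 1 (type): buf='blue' undo_depth=1 redo_depth=0
After op 2 (type): buf='blueup' undo_depth=2 redo_depth=0
After op 3 (undo): buf='blue' undo_depth=1 redo_depth=1
After op 4 (undo): buf='(empty)' undo_depth=0 redo_depth=2
After op 5 (type): buf='go' undo_depth=1 redo_depth=0
After op 6 (delete): buf='g' undo_depth=2 redo_depth=0
After op 7 (delete): buf='(empty)' undo_depth=3 redo_depth=0
After op 8 (type): buf='cat' undo_depth=4 redo_depth=0
After op 9 (undo): buf='(empty)' undo_depth=3 redo_depth=1
After op 10 (redo): buf='cat' undo_depth=4 redo_depth=0

Answer: yes no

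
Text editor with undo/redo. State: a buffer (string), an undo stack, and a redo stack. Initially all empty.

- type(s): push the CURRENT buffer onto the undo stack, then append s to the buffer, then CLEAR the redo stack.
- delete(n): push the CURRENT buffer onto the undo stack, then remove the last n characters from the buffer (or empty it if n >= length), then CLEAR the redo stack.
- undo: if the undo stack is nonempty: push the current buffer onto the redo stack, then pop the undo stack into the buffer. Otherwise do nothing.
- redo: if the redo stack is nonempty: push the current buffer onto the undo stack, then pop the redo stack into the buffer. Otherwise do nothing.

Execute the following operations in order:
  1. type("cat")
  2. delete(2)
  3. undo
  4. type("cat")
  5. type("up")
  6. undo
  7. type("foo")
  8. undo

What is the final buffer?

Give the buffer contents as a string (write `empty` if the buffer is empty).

After op 1 (type): buf='cat' undo_depth=1 redo_depth=0
After op 2 (delete): buf='c' undo_depth=2 redo_depth=0
After op 3 (undo): buf='cat' undo_depth=1 redo_depth=1
After op 4 (type): buf='catcat' undo_depth=2 redo_depth=0
After op 5 (type): buf='catcatup' undo_depth=3 redo_depth=0
After op 6 (undo): buf='catcat' undo_depth=2 redo_depth=1
After op 7 (type): buf='catcatfoo' undo_depth=3 redo_depth=0
After op 8 (undo): buf='catcat' undo_depth=2 redo_depth=1

Answer: catcat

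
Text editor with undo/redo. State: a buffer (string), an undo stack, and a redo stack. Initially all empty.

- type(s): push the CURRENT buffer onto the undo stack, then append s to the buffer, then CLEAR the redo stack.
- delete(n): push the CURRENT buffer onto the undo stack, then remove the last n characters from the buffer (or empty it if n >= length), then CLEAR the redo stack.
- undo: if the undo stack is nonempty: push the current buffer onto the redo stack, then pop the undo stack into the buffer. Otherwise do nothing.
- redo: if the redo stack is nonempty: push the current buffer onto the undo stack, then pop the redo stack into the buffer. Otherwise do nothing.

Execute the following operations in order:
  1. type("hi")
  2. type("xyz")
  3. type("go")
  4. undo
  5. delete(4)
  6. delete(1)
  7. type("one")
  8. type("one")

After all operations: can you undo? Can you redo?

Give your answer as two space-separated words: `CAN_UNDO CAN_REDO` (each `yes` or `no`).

Answer: yes no

Derivation:
After op 1 (type): buf='hi' undo_depth=1 redo_depth=0
After op 2 (type): buf='hixyz' undo_depth=2 redo_depth=0
After op 3 (type): buf='hixyzgo' undo_depth=3 redo_depth=0
After op 4 (undo): buf='hixyz' undo_depth=2 redo_depth=1
After op 5 (delete): buf='h' undo_depth=3 redo_depth=0
After op 6 (delete): buf='(empty)' undo_depth=4 redo_depth=0
After op 7 (type): buf='one' undo_depth=5 redo_depth=0
After op 8 (type): buf='oneone' undo_depth=6 redo_depth=0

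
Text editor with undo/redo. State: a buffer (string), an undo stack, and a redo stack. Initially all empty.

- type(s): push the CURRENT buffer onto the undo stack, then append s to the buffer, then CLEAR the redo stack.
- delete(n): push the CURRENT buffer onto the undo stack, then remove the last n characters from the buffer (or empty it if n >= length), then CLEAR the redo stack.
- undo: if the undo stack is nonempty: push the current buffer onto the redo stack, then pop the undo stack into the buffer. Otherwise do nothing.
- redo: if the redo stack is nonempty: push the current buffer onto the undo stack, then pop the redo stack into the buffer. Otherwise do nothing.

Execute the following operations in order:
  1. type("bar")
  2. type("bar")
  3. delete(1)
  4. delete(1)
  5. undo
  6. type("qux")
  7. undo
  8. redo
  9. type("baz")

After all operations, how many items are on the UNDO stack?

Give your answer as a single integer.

After op 1 (type): buf='bar' undo_depth=1 redo_depth=0
After op 2 (type): buf='barbar' undo_depth=2 redo_depth=0
After op 3 (delete): buf='barba' undo_depth=3 redo_depth=0
After op 4 (delete): buf='barb' undo_depth=4 redo_depth=0
After op 5 (undo): buf='barba' undo_depth=3 redo_depth=1
After op 6 (type): buf='barbaqux' undo_depth=4 redo_depth=0
After op 7 (undo): buf='barba' undo_depth=3 redo_depth=1
After op 8 (redo): buf='barbaqux' undo_depth=4 redo_depth=0
After op 9 (type): buf='barbaquxbaz' undo_depth=5 redo_depth=0

Answer: 5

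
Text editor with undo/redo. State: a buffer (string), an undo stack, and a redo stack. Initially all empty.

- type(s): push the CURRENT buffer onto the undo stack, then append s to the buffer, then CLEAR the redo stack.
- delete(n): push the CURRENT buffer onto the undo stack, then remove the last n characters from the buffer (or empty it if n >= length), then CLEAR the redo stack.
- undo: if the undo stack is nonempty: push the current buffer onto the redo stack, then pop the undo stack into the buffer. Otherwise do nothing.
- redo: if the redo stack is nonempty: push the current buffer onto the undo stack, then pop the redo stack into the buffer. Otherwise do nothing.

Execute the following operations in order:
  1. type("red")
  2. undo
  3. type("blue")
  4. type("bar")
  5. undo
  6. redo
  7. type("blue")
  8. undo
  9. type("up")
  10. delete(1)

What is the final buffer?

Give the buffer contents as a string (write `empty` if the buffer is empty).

After op 1 (type): buf='red' undo_depth=1 redo_depth=0
After op 2 (undo): buf='(empty)' undo_depth=0 redo_depth=1
After op 3 (type): buf='blue' undo_depth=1 redo_depth=0
After op 4 (type): buf='bluebar' undo_depth=2 redo_depth=0
After op 5 (undo): buf='blue' undo_depth=1 redo_depth=1
After op 6 (redo): buf='bluebar' undo_depth=2 redo_depth=0
After op 7 (type): buf='bluebarblue' undo_depth=3 redo_depth=0
After op 8 (undo): buf='bluebar' undo_depth=2 redo_depth=1
After op 9 (type): buf='bluebarup' undo_depth=3 redo_depth=0
After op 10 (delete): buf='bluebaru' undo_depth=4 redo_depth=0

Answer: bluebaru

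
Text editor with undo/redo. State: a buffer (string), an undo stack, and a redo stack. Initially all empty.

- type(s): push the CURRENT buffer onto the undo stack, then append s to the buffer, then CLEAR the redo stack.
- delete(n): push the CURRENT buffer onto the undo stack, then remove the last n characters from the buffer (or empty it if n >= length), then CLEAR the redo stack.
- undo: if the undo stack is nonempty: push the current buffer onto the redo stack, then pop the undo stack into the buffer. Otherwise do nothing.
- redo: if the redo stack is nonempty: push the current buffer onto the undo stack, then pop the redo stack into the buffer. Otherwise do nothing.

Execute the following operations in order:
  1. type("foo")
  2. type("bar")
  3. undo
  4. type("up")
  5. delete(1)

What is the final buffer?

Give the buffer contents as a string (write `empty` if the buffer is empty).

Answer: foou

Derivation:
After op 1 (type): buf='foo' undo_depth=1 redo_depth=0
After op 2 (type): buf='foobar' undo_depth=2 redo_depth=0
After op 3 (undo): buf='foo' undo_depth=1 redo_depth=1
After op 4 (type): buf='fooup' undo_depth=2 redo_depth=0
After op 5 (delete): buf='foou' undo_depth=3 redo_depth=0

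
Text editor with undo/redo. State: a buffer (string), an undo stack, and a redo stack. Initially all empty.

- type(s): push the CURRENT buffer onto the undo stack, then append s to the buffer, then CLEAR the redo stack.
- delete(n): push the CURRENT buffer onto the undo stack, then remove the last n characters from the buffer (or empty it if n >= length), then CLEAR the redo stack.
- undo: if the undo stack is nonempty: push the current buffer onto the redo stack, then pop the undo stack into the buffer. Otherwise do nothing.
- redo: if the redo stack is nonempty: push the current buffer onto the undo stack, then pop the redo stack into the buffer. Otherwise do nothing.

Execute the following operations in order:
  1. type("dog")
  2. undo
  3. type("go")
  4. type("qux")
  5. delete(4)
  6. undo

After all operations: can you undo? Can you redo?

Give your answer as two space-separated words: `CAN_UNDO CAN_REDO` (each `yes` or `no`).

After op 1 (type): buf='dog' undo_depth=1 redo_depth=0
After op 2 (undo): buf='(empty)' undo_depth=0 redo_depth=1
After op 3 (type): buf='go' undo_depth=1 redo_depth=0
After op 4 (type): buf='goqux' undo_depth=2 redo_depth=0
After op 5 (delete): buf='g' undo_depth=3 redo_depth=0
After op 6 (undo): buf='goqux' undo_depth=2 redo_depth=1

Answer: yes yes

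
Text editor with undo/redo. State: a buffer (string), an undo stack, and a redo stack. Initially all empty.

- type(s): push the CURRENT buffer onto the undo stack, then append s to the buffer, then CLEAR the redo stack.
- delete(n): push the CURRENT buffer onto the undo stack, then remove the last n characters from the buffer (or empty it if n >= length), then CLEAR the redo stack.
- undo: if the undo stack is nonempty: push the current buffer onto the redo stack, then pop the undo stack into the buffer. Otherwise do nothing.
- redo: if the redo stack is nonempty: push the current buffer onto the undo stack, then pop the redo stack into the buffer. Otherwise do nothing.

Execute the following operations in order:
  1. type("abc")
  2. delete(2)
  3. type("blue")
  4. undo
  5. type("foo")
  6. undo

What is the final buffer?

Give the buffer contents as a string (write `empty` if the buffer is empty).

After op 1 (type): buf='abc' undo_depth=1 redo_depth=0
After op 2 (delete): buf='a' undo_depth=2 redo_depth=0
After op 3 (type): buf='ablue' undo_depth=3 redo_depth=0
After op 4 (undo): buf='a' undo_depth=2 redo_depth=1
After op 5 (type): buf='afoo' undo_depth=3 redo_depth=0
After op 6 (undo): buf='a' undo_depth=2 redo_depth=1

Answer: a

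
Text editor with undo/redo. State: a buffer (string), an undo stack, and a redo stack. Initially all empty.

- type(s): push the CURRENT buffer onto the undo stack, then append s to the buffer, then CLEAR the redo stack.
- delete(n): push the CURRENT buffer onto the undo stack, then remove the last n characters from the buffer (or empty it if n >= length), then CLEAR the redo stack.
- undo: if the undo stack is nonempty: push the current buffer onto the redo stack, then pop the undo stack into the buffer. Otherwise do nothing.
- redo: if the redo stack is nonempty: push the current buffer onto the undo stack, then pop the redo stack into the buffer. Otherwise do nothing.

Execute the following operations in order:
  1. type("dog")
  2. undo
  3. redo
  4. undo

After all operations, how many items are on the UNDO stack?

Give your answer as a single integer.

Answer: 0

Derivation:
After op 1 (type): buf='dog' undo_depth=1 redo_depth=0
After op 2 (undo): buf='(empty)' undo_depth=0 redo_depth=1
After op 3 (redo): buf='dog' undo_depth=1 redo_depth=0
After op 4 (undo): buf='(empty)' undo_depth=0 redo_depth=1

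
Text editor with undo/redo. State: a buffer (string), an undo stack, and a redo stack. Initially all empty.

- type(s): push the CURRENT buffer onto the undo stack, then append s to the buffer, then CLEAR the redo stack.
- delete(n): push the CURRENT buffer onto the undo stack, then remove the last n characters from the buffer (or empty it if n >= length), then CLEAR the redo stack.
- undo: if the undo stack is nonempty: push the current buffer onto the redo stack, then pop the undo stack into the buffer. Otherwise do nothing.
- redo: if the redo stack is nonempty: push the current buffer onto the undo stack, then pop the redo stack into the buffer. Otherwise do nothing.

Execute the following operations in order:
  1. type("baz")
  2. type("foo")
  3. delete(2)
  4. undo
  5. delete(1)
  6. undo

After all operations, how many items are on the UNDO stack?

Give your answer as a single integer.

Answer: 2

Derivation:
After op 1 (type): buf='baz' undo_depth=1 redo_depth=0
After op 2 (type): buf='bazfoo' undo_depth=2 redo_depth=0
After op 3 (delete): buf='bazf' undo_depth=3 redo_depth=0
After op 4 (undo): buf='bazfoo' undo_depth=2 redo_depth=1
After op 5 (delete): buf='bazfo' undo_depth=3 redo_depth=0
After op 6 (undo): buf='bazfoo' undo_depth=2 redo_depth=1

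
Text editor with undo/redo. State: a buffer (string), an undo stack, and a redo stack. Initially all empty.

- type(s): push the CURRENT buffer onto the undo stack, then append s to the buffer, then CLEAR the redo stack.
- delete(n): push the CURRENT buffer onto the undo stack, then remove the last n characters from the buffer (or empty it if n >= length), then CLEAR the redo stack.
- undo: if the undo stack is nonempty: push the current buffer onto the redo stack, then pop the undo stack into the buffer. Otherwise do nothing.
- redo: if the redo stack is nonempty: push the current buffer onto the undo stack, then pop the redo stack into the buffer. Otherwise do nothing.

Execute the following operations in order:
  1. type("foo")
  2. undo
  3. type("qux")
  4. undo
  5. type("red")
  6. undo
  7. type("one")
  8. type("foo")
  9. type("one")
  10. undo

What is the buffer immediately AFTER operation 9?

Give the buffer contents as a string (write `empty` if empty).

Answer: onefooone

Derivation:
After op 1 (type): buf='foo' undo_depth=1 redo_depth=0
After op 2 (undo): buf='(empty)' undo_depth=0 redo_depth=1
After op 3 (type): buf='qux' undo_depth=1 redo_depth=0
After op 4 (undo): buf='(empty)' undo_depth=0 redo_depth=1
After op 5 (type): buf='red' undo_depth=1 redo_depth=0
After op 6 (undo): buf='(empty)' undo_depth=0 redo_depth=1
After op 7 (type): buf='one' undo_depth=1 redo_depth=0
After op 8 (type): buf='onefoo' undo_depth=2 redo_depth=0
After op 9 (type): buf='onefooone' undo_depth=3 redo_depth=0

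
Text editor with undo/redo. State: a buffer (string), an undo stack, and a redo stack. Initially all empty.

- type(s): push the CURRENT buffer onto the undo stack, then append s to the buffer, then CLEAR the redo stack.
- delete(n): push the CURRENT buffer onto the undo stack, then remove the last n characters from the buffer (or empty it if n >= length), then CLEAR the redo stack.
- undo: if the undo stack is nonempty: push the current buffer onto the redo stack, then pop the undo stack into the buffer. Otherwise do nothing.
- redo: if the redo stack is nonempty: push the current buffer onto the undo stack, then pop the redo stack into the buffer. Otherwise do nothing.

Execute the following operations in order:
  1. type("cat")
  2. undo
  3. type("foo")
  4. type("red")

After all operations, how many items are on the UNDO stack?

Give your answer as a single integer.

After op 1 (type): buf='cat' undo_depth=1 redo_depth=0
After op 2 (undo): buf='(empty)' undo_depth=0 redo_depth=1
After op 3 (type): buf='foo' undo_depth=1 redo_depth=0
After op 4 (type): buf='foored' undo_depth=2 redo_depth=0

Answer: 2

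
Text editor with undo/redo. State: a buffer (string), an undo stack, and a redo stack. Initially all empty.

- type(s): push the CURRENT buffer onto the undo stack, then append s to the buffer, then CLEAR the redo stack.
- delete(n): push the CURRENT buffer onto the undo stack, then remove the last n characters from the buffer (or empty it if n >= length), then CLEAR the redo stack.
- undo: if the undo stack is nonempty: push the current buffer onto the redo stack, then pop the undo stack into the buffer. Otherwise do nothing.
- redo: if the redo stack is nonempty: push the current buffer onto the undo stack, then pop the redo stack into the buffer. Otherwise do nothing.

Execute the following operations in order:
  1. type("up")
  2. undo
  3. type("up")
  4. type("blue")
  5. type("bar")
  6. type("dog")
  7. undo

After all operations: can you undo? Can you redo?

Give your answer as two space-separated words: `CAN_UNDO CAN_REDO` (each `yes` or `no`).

After op 1 (type): buf='up' undo_depth=1 redo_depth=0
After op 2 (undo): buf='(empty)' undo_depth=0 redo_depth=1
After op 3 (type): buf='up' undo_depth=1 redo_depth=0
After op 4 (type): buf='upblue' undo_depth=2 redo_depth=0
After op 5 (type): buf='upbluebar' undo_depth=3 redo_depth=0
After op 6 (type): buf='upbluebardog' undo_depth=4 redo_depth=0
After op 7 (undo): buf='upbluebar' undo_depth=3 redo_depth=1

Answer: yes yes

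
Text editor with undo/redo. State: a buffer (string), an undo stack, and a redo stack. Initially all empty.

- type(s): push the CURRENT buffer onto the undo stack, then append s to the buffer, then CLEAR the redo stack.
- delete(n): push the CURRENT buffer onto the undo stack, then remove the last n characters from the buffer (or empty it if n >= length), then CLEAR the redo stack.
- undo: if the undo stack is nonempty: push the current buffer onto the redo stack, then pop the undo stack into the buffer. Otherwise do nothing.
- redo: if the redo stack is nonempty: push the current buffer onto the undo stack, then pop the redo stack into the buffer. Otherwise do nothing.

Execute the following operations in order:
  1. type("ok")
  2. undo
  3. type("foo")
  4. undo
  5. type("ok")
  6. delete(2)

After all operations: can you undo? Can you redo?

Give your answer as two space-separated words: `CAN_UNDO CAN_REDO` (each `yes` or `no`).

After op 1 (type): buf='ok' undo_depth=1 redo_depth=0
After op 2 (undo): buf='(empty)' undo_depth=0 redo_depth=1
After op 3 (type): buf='foo' undo_depth=1 redo_depth=0
After op 4 (undo): buf='(empty)' undo_depth=0 redo_depth=1
After op 5 (type): buf='ok' undo_depth=1 redo_depth=0
After op 6 (delete): buf='(empty)' undo_depth=2 redo_depth=0

Answer: yes no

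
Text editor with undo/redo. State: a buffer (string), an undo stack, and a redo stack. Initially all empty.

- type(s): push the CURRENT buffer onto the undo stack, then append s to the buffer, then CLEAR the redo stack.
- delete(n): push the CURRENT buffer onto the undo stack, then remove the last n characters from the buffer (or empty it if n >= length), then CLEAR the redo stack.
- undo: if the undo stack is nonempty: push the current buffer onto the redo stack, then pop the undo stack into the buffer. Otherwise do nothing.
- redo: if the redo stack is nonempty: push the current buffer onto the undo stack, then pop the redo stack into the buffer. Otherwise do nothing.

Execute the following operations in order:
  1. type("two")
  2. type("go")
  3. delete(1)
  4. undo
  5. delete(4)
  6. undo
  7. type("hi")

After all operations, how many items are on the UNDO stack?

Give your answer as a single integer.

Answer: 3

Derivation:
After op 1 (type): buf='two' undo_depth=1 redo_depth=0
After op 2 (type): buf='twogo' undo_depth=2 redo_depth=0
After op 3 (delete): buf='twog' undo_depth=3 redo_depth=0
After op 4 (undo): buf='twogo' undo_depth=2 redo_depth=1
After op 5 (delete): buf='t' undo_depth=3 redo_depth=0
After op 6 (undo): buf='twogo' undo_depth=2 redo_depth=1
After op 7 (type): buf='twogohi' undo_depth=3 redo_depth=0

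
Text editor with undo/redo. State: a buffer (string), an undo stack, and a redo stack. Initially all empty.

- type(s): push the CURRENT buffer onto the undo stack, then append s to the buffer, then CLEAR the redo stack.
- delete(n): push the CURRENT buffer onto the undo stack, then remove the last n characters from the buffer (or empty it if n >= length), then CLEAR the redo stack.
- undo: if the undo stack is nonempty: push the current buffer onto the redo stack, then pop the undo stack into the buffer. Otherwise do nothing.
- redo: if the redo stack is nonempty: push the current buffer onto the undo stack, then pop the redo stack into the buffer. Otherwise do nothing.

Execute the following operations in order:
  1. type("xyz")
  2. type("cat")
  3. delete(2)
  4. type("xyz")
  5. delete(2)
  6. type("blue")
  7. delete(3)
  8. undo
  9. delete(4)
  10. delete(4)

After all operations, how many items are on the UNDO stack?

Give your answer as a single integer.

Answer: 8

Derivation:
After op 1 (type): buf='xyz' undo_depth=1 redo_depth=0
After op 2 (type): buf='xyzcat' undo_depth=2 redo_depth=0
After op 3 (delete): buf='xyzc' undo_depth=3 redo_depth=0
After op 4 (type): buf='xyzcxyz' undo_depth=4 redo_depth=0
After op 5 (delete): buf='xyzcx' undo_depth=5 redo_depth=0
After op 6 (type): buf='xyzcxblue' undo_depth=6 redo_depth=0
After op 7 (delete): buf='xyzcxb' undo_depth=7 redo_depth=0
After op 8 (undo): buf='xyzcxblue' undo_depth=6 redo_depth=1
After op 9 (delete): buf='xyzcx' undo_depth=7 redo_depth=0
After op 10 (delete): buf='x' undo_depth=8 redo_depth=0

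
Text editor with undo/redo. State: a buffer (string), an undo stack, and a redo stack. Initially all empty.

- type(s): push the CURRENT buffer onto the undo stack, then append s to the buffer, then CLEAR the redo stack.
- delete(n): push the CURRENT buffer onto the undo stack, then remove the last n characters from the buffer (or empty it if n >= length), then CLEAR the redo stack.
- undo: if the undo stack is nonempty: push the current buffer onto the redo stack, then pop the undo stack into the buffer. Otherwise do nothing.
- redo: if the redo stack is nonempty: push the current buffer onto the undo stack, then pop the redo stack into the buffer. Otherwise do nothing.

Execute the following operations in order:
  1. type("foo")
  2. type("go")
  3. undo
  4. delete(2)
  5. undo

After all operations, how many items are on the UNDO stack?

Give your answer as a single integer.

After op 1 (type): buf='foo' undo_depth=1 redo_depth=0
After op 2 (type): buf='foogo' undo_depth=2 redo_depth=0
After op 3 (undo): buf='foo' undo_depth=1 redo_depth=1
After op 4 (delete): buf='f' undo_depth=2 redo_depth=0
After op 5 (undo): buf='foo' undo_depth=1 redo_depth=1

Answer: 1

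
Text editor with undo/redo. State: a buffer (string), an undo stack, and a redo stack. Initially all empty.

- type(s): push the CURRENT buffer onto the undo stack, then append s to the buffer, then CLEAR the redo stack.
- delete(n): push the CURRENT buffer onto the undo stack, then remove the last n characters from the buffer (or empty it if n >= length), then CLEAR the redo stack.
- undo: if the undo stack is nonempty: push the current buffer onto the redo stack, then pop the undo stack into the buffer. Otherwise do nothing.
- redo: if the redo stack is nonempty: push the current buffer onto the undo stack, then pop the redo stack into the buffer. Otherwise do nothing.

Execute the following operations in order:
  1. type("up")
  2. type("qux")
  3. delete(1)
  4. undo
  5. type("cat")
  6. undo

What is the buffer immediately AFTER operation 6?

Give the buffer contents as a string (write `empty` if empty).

After op 1 (type): buf='up' undo_depth=1 redo_depth=0
After op 2 (type): buf='upqux' undo_depth=2 redo_depth=0
After op 3 (delete): buf='upqu' undo_depth=3 redo_depth=0
After op 4 (undo): buf='upqux' undo_depth=2 redo_depth=1
After op 5 (type): buf='upquxcat' undo_depth=3 redo_depth=0
After op 6 (undo): buf='upqux' undo_depth=2 redo_depth=1

Answer: upqux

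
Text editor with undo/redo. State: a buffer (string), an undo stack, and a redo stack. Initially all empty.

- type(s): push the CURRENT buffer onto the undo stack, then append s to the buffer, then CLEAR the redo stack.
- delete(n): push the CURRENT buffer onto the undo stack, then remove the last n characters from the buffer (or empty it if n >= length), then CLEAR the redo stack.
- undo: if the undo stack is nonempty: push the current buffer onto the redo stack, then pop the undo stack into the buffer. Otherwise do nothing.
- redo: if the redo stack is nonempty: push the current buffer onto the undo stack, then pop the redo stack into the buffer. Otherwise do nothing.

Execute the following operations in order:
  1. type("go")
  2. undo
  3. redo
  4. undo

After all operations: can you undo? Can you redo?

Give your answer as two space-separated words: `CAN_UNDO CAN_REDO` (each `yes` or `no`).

Answer: no yes

Derivation:
After op 1 (type): buf='go' undo_depth=1 redo_depth=0
After op 2 (undo): buf='(empty)' undo_depth=0 redo_depth=1
After op 3 (redo): buf='go' undo_depth=1 redo_depth=0
After op 4 (undo): buf='(empty)' undo_depth=0 redo_depth=1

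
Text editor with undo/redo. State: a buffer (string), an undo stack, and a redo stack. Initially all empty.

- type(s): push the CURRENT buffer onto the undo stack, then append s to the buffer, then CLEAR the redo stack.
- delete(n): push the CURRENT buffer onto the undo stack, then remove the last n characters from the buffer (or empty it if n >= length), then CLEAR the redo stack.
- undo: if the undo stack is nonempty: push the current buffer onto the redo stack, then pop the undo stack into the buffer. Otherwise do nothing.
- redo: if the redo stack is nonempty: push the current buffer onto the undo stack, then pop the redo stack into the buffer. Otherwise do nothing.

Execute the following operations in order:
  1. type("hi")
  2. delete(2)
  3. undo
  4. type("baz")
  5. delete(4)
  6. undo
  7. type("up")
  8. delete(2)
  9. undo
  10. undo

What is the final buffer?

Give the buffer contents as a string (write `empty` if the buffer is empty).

After op 1 (type): buf='hi' undo_depth=1 redo_depth=0
After op 2 (delete): buf='(empty)' undo_depth=2 redo_depth=0
After op 3 (undo): buf='hi' undo_depth=1 redo_depth=1
After op 4 (type): buf='hibaz' undo_depth=2 redo_depth=0
After op 5 (delete): buf='h' undo_depth=3 redo_depth=0
After op 6 (undo): buf='hibaz' undo_depth=2 redo_depth=1
After op 7 (type): buf='hibazup' undo_depth=3 redo_depth=0
After op 8 (delete): buf='hibaz' undo_depth=4 redo_depth=0
After op 9 (undo): buf='hibazup' undo_depth=3 redo_depth=1
After op 10 (undo): buf='hibaz' undo_depth=2 redo_depth=2

Answer: hibaz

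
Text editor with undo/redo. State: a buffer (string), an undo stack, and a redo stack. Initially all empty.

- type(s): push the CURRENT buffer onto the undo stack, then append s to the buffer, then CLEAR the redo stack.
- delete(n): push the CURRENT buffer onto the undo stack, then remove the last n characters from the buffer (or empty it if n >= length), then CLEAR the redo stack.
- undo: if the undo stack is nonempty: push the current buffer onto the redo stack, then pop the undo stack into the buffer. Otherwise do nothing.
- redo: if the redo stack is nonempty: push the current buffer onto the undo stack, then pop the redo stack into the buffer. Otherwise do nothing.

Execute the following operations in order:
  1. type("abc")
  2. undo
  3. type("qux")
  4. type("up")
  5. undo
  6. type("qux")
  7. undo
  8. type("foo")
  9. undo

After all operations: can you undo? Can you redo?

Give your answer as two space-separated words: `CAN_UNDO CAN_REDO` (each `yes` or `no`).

Answer: yes yes

Derivation:
After op 1 (type): buf='abc' undo_depth=1 redo_depth=0
After op 2 (undo): buf='(empty)' undo_depth=0 redo_depth=1
After op 3 (type): buf='qux' undo_depth=1 redo_depth=0
After op 4 (type): buf='quxup' undo_depth=2 redo_depth=0
After op 5 (undo): buf='qux' undo_depth=1 redo_depth=1
After op 6 (type): buf='quxqux' undo_depth=2 redo_depth=0
After op 7 (undo): buf='qux' undo_depth=1 redo_depth=1
After op 8 (type): buf='quxfoo' undo_depth=2 redo_depth=0
After op 9 (undo): buf='qux' undo_depth=1 redo_depth=1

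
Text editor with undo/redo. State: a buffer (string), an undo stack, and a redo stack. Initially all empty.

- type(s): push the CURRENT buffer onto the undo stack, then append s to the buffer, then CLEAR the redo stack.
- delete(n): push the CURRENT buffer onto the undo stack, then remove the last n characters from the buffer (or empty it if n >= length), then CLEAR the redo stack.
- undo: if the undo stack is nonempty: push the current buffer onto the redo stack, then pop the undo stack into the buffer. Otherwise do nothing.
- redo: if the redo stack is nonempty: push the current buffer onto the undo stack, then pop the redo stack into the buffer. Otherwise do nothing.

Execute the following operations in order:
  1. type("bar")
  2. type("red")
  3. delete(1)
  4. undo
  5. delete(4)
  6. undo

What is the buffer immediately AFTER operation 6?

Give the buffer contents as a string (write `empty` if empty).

After op 1 (type): buf='bar' undo_depth=1 redo_depth=0
After op 2 (type): buf='barred' undo_depth=2 redo_depth=0
After op 3 (delete): buf='barre' undo_depth=3 redo_depth=0
After op 4 (undo): buf='barred' undo_depth=2 redo_depth=1
After op 5 (delete): buf='ba' undo_depth=3 redo_depth=0
After op 6 (undo): buf='barred' undo_depth=2 redo_depth=1

Answer: barred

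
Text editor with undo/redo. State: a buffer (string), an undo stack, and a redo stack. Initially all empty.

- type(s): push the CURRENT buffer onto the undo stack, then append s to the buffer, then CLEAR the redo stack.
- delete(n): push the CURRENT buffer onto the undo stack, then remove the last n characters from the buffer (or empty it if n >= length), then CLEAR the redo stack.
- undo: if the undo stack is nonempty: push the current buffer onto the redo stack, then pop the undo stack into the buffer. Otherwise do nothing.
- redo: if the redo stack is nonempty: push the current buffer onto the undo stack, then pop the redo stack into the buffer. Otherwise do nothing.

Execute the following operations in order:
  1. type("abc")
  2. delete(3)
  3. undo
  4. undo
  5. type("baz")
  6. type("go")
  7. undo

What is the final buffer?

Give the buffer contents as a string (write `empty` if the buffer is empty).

After op 1 (type): buf='abc' undo_depth=1 redo_depth=0
After op 2 (delete): buf='(empty)' undo_depth=2 redo_depth=0
After op 3 (undo): buf='abc' undo_depth=1 redo_depth=1
After op 4 (undo): buf='(empty)' undo_depth=0 redo_depth=2
After op 5 (type): buf='baz' undo_depth=1 redo_depth=0
After op 6 (type): buf='bazgo' undo_depth=2 redo_depth=0
After op 7 (undo): buf='baz' undo_depth=1 redo_depth=1

Answer: baz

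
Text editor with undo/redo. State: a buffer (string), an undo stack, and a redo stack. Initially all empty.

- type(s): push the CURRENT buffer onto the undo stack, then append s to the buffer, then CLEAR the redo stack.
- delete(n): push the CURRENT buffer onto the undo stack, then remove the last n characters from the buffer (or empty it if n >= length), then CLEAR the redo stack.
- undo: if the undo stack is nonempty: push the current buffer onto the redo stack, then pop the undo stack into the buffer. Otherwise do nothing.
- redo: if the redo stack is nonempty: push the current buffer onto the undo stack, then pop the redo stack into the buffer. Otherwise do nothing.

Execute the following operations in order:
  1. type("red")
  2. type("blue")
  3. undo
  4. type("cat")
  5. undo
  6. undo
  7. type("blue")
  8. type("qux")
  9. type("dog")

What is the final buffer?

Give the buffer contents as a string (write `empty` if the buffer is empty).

Answer: bluequxdog

Derivation:
After op 1 (type): buf='red' undo_depth=1 redo_depth=0
After op 2 (type): buf='redblue' undo_depth=2 redo_depth=0
After op 3 (undo): buf='red' undo_depth=1 redo_depth=1
After op 4 (type): buf='redcat' undo_depth=2 redo_depth=0
After op 5 (undo): buf='red' undo_depth=1 redo_depth=1
After op 6 (undo): buf='(empty)' undo_depth=0 redo_depth=2
After op 7 (type): buf='blue' undo_depth=1 redo_depth=0
After op 8 (type): buf='bluequx' undo_depth=2 redo_depth=0
After op 9 (type): buf='bluequxdog' undo_depth=3 redo_depth=0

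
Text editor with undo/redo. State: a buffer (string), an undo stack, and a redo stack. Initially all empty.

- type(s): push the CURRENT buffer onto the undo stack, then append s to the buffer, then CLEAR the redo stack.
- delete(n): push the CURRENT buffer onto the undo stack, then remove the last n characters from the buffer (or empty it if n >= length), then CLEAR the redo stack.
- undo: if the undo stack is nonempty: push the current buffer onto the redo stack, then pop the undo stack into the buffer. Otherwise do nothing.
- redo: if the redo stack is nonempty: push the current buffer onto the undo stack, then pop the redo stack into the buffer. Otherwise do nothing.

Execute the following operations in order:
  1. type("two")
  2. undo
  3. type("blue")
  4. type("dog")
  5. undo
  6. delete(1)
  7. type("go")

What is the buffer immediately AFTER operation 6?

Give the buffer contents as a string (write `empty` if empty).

After op 1 (type): buf='two' undo_depth=1 redo_depth=0
After op 2 (undo): buf='(empty)' undo_depth=0 redo_depth=1
After op 3 (type): buf='blue' undo_depth=1 redo_depth=0
After op 4 (type): buf='bluedog' undo_depth=2 redo_depth=0
After op 5 (undo): buf='blue' undo_depth=1 redo_depth=1
After op 6 (delete): buf='blu' undo_depth=2 redo_depth=0

Answer: blu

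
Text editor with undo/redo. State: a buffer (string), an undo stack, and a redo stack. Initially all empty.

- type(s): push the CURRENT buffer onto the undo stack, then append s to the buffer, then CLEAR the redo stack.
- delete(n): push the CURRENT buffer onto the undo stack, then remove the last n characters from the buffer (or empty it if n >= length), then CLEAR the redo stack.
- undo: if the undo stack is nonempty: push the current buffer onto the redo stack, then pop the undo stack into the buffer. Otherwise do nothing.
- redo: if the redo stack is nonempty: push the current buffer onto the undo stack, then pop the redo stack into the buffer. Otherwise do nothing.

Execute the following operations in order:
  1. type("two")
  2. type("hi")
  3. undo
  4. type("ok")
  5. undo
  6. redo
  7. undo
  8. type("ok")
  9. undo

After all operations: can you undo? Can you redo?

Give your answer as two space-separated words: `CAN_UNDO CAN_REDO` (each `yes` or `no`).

Answer: yes yes

Derivation:
After op 1 (type): buf='two' undo_depth=1 redo_depth=0
After op 2 (type): buf='twohi' undo_depth=2 redo_depth=0
After op 3 (undo): buf='two' undo_depth=1 redo_depth=1
After op 4 (type): buf='twook' undo_depth=2 redo_depth=0
After op 5 (undo): buf='two' undo_depth=1 redo_depth=1
After op 6 (redo): buf='twook' undo_depth=2 redo_depth=0
After op 7 (undo): buf='two' undo_depth=1 redo_depth=1
After op 8 (type): buf='twook' undo_depth=2 redo_depth=0
After op 9 (undo): buf='two' undo_depth=1 redo_depth=1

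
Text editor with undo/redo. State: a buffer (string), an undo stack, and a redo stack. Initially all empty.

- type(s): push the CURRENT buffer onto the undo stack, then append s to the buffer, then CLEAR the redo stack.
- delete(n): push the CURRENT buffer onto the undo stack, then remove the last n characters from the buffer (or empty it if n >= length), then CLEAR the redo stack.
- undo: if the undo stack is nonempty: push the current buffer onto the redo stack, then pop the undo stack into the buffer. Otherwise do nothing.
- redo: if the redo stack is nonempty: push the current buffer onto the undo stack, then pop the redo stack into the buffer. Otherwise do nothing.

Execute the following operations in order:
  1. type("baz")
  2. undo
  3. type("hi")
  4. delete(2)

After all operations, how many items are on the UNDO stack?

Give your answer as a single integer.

After op 1 (type): buf='baz' undo_depth=1 redo_depth=0
After op 2 (undo): buf='(empty)' undo_depth=0 redo_depth=1
After op 3 (type): buf='hi' undo_depth=1 redo_depth=0
After op 4 (delete): buf='(empty)' undo_depth=2 redo_depth=0

Answer: 2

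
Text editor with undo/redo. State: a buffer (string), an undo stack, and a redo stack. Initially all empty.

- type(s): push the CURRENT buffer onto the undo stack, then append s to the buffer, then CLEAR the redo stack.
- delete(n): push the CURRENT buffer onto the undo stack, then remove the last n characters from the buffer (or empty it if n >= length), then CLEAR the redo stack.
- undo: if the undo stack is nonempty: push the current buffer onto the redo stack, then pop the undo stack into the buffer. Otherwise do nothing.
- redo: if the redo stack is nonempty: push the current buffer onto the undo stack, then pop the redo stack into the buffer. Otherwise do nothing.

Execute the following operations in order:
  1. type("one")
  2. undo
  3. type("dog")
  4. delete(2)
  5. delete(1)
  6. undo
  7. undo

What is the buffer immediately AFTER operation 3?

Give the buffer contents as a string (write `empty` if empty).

After op 1 (type): buf='one' undo_depth=1 redo_depth=0
After op 2 (undo): buf='(empty)' undo_depth=0 redo_depth=1
After op 3 (type): buf='dog' undo_depth=1 redo_depth=0

Answer: dog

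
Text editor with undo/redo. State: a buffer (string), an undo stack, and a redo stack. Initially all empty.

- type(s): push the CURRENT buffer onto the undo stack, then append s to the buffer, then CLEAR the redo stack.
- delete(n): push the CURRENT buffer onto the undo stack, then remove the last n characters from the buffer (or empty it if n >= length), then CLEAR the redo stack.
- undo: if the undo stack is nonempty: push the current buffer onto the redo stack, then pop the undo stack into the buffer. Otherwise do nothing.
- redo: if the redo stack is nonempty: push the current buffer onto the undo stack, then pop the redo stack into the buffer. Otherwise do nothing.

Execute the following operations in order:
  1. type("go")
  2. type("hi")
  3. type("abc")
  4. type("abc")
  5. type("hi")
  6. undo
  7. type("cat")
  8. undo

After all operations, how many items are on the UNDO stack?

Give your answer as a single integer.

Answer: 4

Derivation:
After op 1 (type): buf='go' undo_depth=1 redo_depth=0
After op 2 (type): buf='gohi' undo_depth=2 redo_depth=0
After op 3 (type): buf='gohiabc' undo_depth=3 redo_depth=0
After op 4 (type): buf='gohiabcabc' undo_depth=4 redo_depth=0
After op 5 (type): buf='gohiabcabchi' undo_depth=5 redo_depth=0
After op 6 (undo): buf='gohiabcabc' undo_depth=4 redo_depth=1
After op 7 (type): buf='gohiabcabccat' undo_depth=5 redo_depth=0
After op 8 (undo): buf='gohiabcabc' undo_depth=4 redo_depth=1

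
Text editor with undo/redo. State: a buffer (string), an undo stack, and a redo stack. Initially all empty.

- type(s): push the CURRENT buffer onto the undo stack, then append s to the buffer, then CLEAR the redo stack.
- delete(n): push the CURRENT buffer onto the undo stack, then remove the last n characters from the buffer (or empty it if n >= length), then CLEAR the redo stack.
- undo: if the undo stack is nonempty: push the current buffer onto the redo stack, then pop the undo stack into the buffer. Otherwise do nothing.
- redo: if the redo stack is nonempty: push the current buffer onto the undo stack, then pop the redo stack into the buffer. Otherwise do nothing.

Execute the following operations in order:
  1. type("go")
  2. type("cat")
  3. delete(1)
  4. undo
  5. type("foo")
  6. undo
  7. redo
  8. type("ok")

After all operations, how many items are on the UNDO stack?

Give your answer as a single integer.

Answer: 4

Derivation:
After op 1 (type): buf='go' undo_depth=1 redo_depth=0
After op 2 (type): buf='gocat' undo_depth=2 redo_depth=0
After op 3 (delete): buf='goca' undo_depth=3 redo_depth=0
After op 4 (undo): buf='gocat' undo_depth=2 redo_depth=1
After op 5 (type): buf='gocatfoo' undo_depth=3 redo_depth=0
After op 6 (undo): buf='gocat' undo_depth=2 redo_depth=1
After op 7 (redo): buf='gocatfoo' undo_depth=3 redo_depth=0
After op 8 (type): buf='gocatfoook' undo_depth=4 redo_depth=0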